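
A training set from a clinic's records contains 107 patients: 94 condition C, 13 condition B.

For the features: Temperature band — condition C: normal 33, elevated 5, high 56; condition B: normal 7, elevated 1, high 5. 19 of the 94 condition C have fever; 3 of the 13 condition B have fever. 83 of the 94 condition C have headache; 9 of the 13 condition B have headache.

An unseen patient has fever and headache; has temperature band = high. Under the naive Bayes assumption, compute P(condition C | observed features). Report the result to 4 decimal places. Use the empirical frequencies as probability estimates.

condition C: (94/107) × (56/94) × (19/94) × (83/94) ≈ 0.0934072
condition B: (13/107) × (5/13) × (3/13) × (9/13) ≈ 0.00746558
P(condition C | x) = 0.0934072 / 0.10087278 ≈ 0.9260

0.9260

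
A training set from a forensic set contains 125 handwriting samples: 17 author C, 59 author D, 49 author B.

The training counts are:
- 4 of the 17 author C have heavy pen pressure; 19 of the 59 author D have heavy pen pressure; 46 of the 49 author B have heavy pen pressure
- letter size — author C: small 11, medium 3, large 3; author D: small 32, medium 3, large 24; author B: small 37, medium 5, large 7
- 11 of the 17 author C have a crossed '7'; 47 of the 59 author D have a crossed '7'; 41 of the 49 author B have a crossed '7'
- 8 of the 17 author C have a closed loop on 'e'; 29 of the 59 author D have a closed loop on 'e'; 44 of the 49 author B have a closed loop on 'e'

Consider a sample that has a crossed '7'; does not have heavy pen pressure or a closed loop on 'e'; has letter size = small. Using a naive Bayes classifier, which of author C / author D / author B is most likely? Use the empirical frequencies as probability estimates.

author D

author C: (17/125) × (13/17) × (11/17) × (11/17) × (9/17) ≈ 0.0230523
author D: (59/125) × (40/59) × (32/59) × (47/59) × (30/59) ≈ 0.0703012
author B: (49/125) × (3/49) × (37/49) × (41/49) × (5/49) ≈ 0.00154731
Highest score → author D.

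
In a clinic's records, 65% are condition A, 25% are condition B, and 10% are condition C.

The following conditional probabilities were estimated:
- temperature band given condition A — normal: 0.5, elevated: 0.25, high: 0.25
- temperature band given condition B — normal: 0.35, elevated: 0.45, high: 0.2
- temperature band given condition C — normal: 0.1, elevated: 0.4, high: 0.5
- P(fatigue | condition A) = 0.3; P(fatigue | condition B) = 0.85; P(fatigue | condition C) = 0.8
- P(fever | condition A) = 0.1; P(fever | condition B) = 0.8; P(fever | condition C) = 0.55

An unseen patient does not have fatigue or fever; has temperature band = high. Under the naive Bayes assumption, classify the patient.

condition A: 0.65 × 0.25 × (1−0.3) × (1−0.1) = 0.102375
condition B: 0.25 × 0.2 × (1−0.85) × (1−0.8) = 0.0015
condition C: 0.1 × 0.5 × (1−0.8) × (1−0.55) = 0.0045
Highest score → condition A.

condition A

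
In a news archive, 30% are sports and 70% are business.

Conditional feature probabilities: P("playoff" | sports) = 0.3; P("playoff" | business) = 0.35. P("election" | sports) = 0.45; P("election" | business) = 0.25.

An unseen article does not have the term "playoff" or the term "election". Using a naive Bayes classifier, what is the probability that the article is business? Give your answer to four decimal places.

sports: 0.3 × (1−0.3) × (1−0.45) = 0.1155
business: 0.7 × (1−0.35) × (1−0.25) = 0.34125
P(business | x) = 0.34125 / 0.45675 ≈ 0.7471

0.7471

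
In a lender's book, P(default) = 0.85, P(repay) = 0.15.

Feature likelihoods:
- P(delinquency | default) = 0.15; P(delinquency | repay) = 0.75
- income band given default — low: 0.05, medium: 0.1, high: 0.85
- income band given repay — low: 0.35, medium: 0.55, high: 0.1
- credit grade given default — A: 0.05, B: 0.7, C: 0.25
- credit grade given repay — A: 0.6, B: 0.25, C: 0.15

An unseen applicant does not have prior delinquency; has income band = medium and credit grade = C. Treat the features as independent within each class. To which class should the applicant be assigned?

default

default: 0.85 × (1−0.15) × 0.1 × 0.25 = 0.0180625
repay: 0.15 × (1−0.75) × 0.55 × 0.15 = 0.00309375
Highest score → default.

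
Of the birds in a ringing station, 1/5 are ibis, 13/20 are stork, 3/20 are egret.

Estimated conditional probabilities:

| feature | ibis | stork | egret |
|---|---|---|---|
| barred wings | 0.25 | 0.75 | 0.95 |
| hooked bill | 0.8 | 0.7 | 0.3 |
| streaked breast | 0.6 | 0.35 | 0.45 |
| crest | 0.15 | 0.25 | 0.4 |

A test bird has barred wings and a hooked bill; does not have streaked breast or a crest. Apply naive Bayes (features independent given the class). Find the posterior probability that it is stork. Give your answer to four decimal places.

ibis: 0.2 × 0.25 × 0.8 × (1−0.6) × (1−0.15) = 0.0136
stork: 0.65 × 0.75 × 0.7 × (1−0.35) × (1−0.25) = 0.166359375
egret: 0.15 × 0.95 × 0.3 × (1−0.45) × (1−0.4) = 0.0141075
P(stork | x) = 0.166359375 / 0.194066875 ≈ 0.8572

0.8572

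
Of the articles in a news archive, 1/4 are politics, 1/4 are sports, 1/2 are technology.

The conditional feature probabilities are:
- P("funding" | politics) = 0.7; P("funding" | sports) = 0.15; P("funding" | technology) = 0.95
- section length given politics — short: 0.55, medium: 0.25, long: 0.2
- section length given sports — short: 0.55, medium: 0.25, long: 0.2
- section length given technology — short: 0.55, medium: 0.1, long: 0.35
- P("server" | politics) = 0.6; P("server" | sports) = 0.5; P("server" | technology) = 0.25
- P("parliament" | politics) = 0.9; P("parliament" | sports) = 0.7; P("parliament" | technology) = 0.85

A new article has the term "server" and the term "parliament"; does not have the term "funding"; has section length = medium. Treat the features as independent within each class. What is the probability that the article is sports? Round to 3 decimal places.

0.636

politics: 0.25 × (1−0.7) × 0.25 × 0.6 × 0.9 = 0.010125
sports: 0.25 × (1−0.15) × 0.25 × 0.5 × 0.7 = 0.01859375
technology: 0.5 × (1−0.95) × 0.1 × 0.25 × 0.85 = 0.00053125
P(sports | x) = 0.01859375 / 0.02925 ≈ 0.636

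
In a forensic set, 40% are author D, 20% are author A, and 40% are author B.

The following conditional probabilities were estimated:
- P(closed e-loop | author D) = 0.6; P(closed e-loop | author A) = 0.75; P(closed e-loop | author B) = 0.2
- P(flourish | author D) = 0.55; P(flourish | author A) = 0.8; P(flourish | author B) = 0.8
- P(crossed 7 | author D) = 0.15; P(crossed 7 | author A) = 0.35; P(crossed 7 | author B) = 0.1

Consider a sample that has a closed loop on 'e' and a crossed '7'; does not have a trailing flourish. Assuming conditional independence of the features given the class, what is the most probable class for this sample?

author D

author D: 0.4 × 0.6 × (1−0.55) × 0.15 = 0.0162
author A: 0.2 × 0.75 × (1−0.8) × 0.35 = 0.0105
author B: 0.4 × 0.2 × (1−0.8) × 0.1 = 0.0016
Highest score → author D.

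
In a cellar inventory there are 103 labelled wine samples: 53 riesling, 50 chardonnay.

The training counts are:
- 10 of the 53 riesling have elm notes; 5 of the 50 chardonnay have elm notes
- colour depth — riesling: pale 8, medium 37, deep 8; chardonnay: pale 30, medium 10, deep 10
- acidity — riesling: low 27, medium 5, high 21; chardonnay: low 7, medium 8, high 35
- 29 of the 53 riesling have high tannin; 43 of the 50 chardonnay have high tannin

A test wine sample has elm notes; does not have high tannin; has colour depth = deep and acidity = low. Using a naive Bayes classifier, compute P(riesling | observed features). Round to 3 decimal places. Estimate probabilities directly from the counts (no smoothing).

riesling: (53/103) × (10/53) × (8/53) × (27/53) × (24/53) ≈ 0.00338065
chardonnay: (50/103) × (5/50) × (10/50) × (7/50) × (7/50) ≈ 0.000190291
P(riesling | x) = 0.00338065 / 0.003570941 ≈ 0.947

0.947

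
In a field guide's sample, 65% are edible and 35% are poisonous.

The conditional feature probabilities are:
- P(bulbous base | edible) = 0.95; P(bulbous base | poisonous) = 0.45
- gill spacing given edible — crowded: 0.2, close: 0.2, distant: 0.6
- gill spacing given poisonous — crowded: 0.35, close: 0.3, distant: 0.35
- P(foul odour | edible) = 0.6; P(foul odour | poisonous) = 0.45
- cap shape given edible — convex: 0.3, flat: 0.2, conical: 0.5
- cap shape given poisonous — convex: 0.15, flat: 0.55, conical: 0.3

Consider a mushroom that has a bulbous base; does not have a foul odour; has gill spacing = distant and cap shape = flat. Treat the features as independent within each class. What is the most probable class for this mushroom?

edible: 0.65 × 0.95 × 0.6 × (1−0.6) × 0.2 = 0.02964
poisonous: 0.35 × 0.45 × 0.35 × (1−0.45) × 0.55 = 0.0166753125
Highest score → edible.

edible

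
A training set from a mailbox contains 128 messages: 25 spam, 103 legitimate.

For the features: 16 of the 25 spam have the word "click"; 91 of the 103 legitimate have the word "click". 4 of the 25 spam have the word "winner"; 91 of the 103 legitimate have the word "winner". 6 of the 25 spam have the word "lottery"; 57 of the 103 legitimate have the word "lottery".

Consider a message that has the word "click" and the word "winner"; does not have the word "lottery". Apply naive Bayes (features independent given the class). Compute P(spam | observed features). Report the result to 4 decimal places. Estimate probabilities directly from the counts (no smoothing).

spam: (25/128) × (16/25) × (4/25) × (19/25) = 0.0152
legitimate: (103/128) × (91/103) × (91/103) × (46/103) ≈ 0.280515
P(spam | x) = 0.0152 / 0.295715 ≈ 0.0514

0.0514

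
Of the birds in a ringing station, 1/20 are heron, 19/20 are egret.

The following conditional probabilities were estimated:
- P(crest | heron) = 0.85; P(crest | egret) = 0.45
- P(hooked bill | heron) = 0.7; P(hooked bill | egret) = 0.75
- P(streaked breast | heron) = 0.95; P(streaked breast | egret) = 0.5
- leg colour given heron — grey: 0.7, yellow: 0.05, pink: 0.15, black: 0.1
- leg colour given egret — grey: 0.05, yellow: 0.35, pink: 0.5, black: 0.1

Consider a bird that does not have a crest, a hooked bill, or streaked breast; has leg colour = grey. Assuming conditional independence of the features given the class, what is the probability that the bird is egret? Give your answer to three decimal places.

heron: 0.05 × (1−0.85) × (1−0.7) × (1−0.95) × 0.7 = 0.00007875
egret: 0.95 × (1−0.45) × (1−0.75) × (1−0.5) × 0.05 = 0.003265625
P(egret | x) = 0.003265625 / 0.003344375 ≈ 0.976

0.976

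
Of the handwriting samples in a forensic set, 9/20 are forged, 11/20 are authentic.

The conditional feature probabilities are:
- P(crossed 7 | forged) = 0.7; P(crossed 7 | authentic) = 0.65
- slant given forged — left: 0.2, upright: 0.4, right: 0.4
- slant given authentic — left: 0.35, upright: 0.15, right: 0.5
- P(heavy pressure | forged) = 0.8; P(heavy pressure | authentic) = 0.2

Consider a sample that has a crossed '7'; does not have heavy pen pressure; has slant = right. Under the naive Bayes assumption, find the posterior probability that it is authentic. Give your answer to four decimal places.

forged: 0.45 × 0.7 × 0.4 × (1−0.8) = 0.0252
authentic: 0.55 × 0.65 × 0.5 × (1−0.2) = 0.143
P(authentic | x) = 0.143 / 0.1682 ≈ 0.8502

0.8502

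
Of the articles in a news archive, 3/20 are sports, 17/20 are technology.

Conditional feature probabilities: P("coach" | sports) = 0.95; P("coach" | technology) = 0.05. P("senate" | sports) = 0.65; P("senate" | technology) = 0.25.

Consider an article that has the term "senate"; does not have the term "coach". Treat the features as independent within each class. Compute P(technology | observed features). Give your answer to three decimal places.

0.976

sports: 0.15 × (1−0.95) × 0.65 = 0.004875
technology: 0.85 × (1−0.05) × 0.25 = 0.201875
P(technology | x) = 0.201875 / 0.20675 ≈ 0.976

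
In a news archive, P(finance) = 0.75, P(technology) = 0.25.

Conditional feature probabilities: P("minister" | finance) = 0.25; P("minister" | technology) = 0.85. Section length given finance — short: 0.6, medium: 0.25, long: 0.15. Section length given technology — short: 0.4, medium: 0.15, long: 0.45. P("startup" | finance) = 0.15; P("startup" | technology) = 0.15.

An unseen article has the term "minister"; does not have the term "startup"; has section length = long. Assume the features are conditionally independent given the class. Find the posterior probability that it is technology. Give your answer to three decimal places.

finance: 0.75 × 0.25 × 0.15 × (1−0.15) = 0.02390625
technology: 0.25 × 0.85 × 0.45 × (1−0.15) = 0.08128125
P(technology | x) = 0.08128125 / 0.1051875 ≈ 0.773

0.773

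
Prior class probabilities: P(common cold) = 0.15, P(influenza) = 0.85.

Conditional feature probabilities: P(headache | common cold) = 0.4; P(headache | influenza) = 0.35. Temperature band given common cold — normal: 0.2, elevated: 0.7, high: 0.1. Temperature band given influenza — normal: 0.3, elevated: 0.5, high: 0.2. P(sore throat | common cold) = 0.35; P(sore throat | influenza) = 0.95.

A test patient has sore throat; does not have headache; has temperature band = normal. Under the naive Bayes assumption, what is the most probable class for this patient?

common cold: 0.15 × (1−0.4) × 0.2 × 0.35 = 0.0063
influenza: 0.85 × (1−0.35) × 0.3 × 0.95 = 0.1574625
Highest score → influenza.

influenza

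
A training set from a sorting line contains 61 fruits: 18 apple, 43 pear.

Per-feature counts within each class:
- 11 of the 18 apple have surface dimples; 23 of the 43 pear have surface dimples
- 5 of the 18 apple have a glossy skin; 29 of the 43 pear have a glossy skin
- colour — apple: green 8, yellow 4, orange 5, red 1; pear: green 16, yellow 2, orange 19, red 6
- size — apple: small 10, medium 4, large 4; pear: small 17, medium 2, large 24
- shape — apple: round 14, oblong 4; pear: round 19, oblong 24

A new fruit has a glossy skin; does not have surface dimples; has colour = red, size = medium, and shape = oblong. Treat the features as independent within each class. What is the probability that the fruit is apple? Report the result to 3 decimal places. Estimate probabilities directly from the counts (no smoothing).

apple: (18/61) × (7/18) × (5/18) × (1/18) × (4/18) × (4/18) ≈ 0.0000874517
pear: (43/61) × (20/43) × (29/43) × (6/43) × (2/43) × (24/43) ≈ 0.000800971
P(apple | x) = 0.0000874517 / 0.0008884227 ≈ 0.098

0.098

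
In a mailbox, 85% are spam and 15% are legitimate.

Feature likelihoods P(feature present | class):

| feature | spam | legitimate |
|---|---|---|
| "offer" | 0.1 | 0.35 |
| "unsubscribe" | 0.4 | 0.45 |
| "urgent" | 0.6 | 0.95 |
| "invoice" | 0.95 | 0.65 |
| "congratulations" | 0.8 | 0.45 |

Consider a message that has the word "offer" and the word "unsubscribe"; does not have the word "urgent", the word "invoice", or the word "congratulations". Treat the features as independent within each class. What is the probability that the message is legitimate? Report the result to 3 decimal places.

0.626

spam: 0.85 × 0.1 × 0.4 × (1−0.6) × (1−0.95) × (1−0.8) = 0.000136
legitimate: 0.15 × 0.35 × 0.45 × (1−0.95) × (1−0.65) × (1−0.45) = 0.000227390625
P(legitimate | x) = 0.000227390625 / 0.000363390625 ≈ 0.626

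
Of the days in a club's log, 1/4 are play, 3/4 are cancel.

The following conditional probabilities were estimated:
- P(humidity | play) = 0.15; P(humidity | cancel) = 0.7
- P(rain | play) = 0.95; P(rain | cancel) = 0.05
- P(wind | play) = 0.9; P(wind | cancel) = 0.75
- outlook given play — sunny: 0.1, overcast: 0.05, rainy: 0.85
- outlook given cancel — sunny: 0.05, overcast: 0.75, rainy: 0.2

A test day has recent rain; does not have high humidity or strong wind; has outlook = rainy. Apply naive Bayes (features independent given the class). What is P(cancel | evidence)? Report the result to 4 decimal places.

play: 0.25 × (1−0.15) × 0.95 × (1−0.9) × 0.85 = 0.017159375
cancel: 0.75 × (1−0.7) × 0.05 × (1−0.75) × 0.2 = 0.0005625
P(cancel | x) = 0.0005625 / 0.017721875 ≈ 0.0317

0.0317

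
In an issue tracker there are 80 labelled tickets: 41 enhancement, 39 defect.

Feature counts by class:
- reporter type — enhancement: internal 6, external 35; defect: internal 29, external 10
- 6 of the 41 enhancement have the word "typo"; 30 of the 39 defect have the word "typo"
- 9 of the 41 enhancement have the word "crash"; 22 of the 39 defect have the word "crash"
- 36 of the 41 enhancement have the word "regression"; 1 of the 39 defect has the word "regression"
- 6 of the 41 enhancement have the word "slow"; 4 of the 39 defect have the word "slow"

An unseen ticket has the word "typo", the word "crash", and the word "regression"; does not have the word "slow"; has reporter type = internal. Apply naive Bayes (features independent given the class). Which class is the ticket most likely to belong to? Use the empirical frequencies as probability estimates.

defect

enhancement: (41/80) × (6/41) × (6/41) × (9/41) × (36/41) × (35/41) ≈ 0.00180589
defect: (39/80) × (29/39) × (30/39) × (22/39) × (1/39) × (35/39) ≈ 0.00361961
Highest score → defect.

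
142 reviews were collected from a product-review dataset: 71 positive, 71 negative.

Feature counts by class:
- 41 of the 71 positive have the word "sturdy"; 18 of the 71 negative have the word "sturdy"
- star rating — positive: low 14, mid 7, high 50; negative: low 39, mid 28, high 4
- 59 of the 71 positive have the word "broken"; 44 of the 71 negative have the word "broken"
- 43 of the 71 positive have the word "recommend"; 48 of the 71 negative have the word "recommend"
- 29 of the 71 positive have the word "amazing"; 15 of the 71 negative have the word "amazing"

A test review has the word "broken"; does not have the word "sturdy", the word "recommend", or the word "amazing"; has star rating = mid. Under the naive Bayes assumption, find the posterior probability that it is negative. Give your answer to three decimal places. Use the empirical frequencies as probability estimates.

positive: (71/142) × (30/71) × (7/71) × (59/71) × (28/71) × (42/71) ≈ 0.00403791
negative: (71/142) × (53/71) × (28/71) × (44/71) × (23/71) × (56/71) ≈ 0.0233067
P(negative | x) = 0.0233067 / 0.02734461 ≈ 0.852

0.852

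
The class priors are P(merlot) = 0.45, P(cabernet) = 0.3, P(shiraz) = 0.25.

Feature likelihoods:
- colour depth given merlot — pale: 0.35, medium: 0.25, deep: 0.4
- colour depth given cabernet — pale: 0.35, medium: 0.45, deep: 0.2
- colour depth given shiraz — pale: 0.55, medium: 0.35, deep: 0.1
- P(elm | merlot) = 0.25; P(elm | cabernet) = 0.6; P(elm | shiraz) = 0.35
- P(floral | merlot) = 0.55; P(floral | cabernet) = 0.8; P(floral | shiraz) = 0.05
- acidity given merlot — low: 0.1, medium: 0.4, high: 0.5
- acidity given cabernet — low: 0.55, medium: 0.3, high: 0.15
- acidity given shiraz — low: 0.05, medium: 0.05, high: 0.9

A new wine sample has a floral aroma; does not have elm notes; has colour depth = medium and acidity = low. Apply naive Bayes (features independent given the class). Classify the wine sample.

merlot: 0.45 × 0.25 × (1−0.25) × 0.55 × 0.1 = 0.004640625
cabernet: 0.3 × 0.45 × (1−0.6) × 0.8 × 0.55 = 0.02376
shiraz: 0.25 × 0.35 × (1−0.35) × 0.05 × 0.05 = 0.0001421875
Highest score → cabernet.

cabernet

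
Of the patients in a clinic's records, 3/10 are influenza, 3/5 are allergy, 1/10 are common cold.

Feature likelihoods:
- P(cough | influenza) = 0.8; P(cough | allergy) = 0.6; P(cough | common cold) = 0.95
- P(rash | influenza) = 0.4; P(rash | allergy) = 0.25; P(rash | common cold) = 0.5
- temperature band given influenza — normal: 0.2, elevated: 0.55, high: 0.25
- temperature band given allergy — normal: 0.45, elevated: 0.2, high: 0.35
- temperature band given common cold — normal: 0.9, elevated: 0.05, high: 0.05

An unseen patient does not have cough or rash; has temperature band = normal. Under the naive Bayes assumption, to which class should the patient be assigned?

influenza: 0.3 × (1−0.8) × (1−0.4) × 0.2 = 0.0072
allergy: 0.6 × (1−0.6) × (1−0.25) × 0.45 = 0.081
common cold: 0.1 × (1−0.95) × (1−0.5) × 0.9 = 0.00225
Highest score → allergy.

allergy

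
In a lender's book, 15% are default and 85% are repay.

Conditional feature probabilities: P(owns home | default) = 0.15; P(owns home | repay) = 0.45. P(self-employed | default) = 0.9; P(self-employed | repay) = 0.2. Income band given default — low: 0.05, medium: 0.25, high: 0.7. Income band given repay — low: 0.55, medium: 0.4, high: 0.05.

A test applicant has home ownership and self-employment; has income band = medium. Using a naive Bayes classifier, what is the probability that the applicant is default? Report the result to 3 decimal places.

0.142

default: 0.15 × 0.15 × 0.9 × 0.25 = 0.0050625
repay: 0.85 × 0.45 × 0.2 × 0.4 = 0.0306
P(default | x) = 0.0050625 / 0.0356625 ≈ 0.142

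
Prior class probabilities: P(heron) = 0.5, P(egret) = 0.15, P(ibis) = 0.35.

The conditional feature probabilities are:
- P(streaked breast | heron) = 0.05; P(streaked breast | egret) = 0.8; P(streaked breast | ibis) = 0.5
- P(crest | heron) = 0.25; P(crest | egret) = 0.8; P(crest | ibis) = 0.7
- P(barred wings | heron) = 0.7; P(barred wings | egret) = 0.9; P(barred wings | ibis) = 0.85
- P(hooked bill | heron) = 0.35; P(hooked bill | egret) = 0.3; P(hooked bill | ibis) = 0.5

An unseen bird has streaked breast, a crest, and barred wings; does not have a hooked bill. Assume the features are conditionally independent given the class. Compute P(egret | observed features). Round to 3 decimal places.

0.524

heron: 0.5 × 0.05 × 0.25 × 0.7 × (1−0.35) = 0.00284375
egret: 0.15 × 0.8 × 0.8 × 0.9 × (1−0.3) = 0.06048
ibis: 0.35 × 0.5 × 0.7 × 0.85 × (1−0.5) = 0.0520625
P(egret | x) = 0.06048 / 0.11538625 ≈ 0.524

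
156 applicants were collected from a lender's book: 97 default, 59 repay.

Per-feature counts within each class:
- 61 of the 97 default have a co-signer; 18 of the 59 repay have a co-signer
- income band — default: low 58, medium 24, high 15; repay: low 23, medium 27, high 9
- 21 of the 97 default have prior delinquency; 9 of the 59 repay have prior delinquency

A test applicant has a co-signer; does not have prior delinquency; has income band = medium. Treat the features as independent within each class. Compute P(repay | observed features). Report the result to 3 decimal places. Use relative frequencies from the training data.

0.371

default: (97/156) × (61/97) × (24/97) × (76/97) ≈ 0.075803
repay: (59/156) × (18/59) × (27/59) × (50/59) ≈ 0.0447484
P(repay | x) = 0.0447484 / 0.1205514 ≈ 0.371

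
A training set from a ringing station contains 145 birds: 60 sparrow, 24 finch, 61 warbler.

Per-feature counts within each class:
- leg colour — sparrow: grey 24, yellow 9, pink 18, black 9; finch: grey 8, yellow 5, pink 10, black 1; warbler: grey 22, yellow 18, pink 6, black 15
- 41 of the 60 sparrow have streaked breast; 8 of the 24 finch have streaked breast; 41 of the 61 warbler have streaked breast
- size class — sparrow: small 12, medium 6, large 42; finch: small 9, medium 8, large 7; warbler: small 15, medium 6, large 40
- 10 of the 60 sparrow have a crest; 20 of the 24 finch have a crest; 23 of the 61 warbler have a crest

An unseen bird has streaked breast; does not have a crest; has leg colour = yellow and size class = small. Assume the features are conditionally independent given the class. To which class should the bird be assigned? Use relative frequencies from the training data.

warbler

sparrow: (60/145) × (9/60) × (41/60) × (12/60) × (50/60) ≈ 0.00706897
finch: (24/145) × (5/24) × (8/24) × (9/24) × (4/24) ≈ 0.000718391
warbler: (61/145) × (18/61) × (41/61) × (15/61) × (38/61) ≈ 0.0127813
Highest score → warbler.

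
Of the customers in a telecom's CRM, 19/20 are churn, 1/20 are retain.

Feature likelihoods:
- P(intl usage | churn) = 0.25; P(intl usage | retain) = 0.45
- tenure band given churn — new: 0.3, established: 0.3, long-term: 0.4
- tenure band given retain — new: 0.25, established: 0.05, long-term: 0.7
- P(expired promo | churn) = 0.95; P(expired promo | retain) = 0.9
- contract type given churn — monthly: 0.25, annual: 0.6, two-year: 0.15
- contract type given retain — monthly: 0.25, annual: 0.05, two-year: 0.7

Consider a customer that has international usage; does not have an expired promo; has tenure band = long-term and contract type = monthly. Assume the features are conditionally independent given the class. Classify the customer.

churn: 0.95 × 0.25 × 0.4 × (1−0.95) × 0.25 = 0.0011875
retain: 0.05 × 0.45 × 0.7 × (1−0.9) × 0.25 = 0.00039375
Highest score → churn.

churn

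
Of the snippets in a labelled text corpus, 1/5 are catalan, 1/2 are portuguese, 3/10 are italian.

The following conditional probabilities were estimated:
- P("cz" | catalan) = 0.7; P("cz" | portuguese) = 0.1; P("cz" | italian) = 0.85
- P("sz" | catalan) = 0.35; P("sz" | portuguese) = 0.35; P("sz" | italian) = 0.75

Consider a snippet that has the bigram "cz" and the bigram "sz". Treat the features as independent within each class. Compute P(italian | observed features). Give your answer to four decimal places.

0.7420

catalan: 0.2 × 0.7 × 0.35 = 0.049
portuguese: 0.5 × 0.1 × 0.35 = 0.0175
italian: 0.3 × 0.85 × 0.75 = 0.19125
P(italian | x) = 0.19125 / 0.25775 ≈ 0.7420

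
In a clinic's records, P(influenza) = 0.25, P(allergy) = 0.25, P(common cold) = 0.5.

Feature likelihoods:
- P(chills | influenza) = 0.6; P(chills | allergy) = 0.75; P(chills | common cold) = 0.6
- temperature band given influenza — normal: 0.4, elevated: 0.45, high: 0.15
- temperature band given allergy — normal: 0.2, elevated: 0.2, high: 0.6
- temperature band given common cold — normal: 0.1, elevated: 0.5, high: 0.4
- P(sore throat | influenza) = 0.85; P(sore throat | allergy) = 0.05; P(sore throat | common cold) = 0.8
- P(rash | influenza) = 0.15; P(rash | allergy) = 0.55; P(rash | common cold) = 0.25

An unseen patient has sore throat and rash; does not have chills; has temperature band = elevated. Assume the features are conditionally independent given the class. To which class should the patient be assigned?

influenza: 0.25 × (1−0.6) × 0.45 × 0.85 × 0.15 = 0.0057375
allergy: 0.25 × (1−0.75) × 0.2 × 0.05 × 0.55 = 0.00034375
common cold: 0.5 × (1−0.6) × 0.5 × 0.8 × 0.25 = 0.02
Highest score → common cold.

common cold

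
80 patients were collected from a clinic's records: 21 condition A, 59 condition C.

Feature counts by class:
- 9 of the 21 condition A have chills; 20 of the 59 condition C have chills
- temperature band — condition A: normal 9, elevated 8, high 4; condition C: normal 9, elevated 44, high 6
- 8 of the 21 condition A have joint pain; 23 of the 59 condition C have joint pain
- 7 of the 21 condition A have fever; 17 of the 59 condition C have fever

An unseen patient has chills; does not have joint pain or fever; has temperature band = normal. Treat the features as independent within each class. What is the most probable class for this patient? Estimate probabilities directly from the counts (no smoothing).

condition A

condition A: (21/80) × (9/21) × (9/21) × (13/21) × (14/21) ≈ 0.019898
condition C: (59/80) × (20/59) × (9/59) × (36/59) × (42/59) ≈ 0.0165645
Highest score → condition A.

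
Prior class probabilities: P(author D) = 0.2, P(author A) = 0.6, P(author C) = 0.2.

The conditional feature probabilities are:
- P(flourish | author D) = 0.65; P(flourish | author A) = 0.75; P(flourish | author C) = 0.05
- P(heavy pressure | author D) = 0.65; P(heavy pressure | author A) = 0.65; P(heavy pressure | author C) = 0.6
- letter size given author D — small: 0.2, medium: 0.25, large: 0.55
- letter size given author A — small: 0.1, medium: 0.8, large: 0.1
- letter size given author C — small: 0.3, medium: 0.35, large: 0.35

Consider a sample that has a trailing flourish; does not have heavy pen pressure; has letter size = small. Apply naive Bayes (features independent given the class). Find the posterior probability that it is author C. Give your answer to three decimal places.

0.046

author D: 0.2 × 0.65 × (1−0.65) × 0.2 = 0.0091
author A: 0.6 × 0.75 × (1−0.65) × 0.1 = 0.01575
author C: 0.2 × 0.05 × (1−0.6) × 0.3 = 0.0012
P(author C | x) = 0.0012 / 0.02605 ≈ 0.046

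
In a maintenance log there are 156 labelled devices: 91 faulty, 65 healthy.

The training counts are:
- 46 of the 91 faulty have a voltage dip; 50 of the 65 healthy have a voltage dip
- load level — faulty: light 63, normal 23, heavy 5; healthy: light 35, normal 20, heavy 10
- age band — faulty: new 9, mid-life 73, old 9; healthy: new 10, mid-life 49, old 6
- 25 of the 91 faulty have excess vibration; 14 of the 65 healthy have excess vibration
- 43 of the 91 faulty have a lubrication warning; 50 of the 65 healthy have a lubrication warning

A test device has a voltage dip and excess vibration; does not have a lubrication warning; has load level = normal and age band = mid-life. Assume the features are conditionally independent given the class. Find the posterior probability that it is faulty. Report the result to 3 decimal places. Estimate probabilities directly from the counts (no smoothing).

faulty: (91/156) × (46/91) × (23/91) × (73/91) × (25/91) × (48/91) ≈ 0.00866362
healthy: (65/156) × (50/65) × (20/65) × (49/65) × (14/65) × (15/65) ≈ 0.00369519
P(faulty | x) = 0.00866362 / 0.01235881 ≈ 0.701

0.701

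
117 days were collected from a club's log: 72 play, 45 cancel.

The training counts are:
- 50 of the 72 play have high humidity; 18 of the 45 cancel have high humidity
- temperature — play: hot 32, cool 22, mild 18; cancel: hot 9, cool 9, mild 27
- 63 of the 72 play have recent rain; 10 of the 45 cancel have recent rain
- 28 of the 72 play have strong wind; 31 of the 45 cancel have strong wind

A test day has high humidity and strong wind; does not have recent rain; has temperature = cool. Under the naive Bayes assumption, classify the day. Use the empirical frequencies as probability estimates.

cancel

play: (72/117) × (50/72) × (22/72) × (9/72) × (28/72) ≈ 0.0063476
cancel: (45/117) × (18/45) × (9/45) × (35/45) × (31/45) ≈ 0.0164862
Highest score → cancel.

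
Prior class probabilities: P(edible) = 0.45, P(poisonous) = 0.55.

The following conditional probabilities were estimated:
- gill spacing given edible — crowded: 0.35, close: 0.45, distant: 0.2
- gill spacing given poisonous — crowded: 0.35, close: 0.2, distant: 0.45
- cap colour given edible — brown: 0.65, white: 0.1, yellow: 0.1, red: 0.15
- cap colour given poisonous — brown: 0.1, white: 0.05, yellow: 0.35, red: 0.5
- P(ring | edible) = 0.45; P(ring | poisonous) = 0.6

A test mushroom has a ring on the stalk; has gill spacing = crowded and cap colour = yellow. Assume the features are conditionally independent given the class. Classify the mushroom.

poisonous

edible: 0.45 × 0.35 × 0.1 × 0.45 = 0.0070875
poisonous: 0.55 × 0.35 × 0.35 × 0.6 = 0.040425
Highest score → poisonous.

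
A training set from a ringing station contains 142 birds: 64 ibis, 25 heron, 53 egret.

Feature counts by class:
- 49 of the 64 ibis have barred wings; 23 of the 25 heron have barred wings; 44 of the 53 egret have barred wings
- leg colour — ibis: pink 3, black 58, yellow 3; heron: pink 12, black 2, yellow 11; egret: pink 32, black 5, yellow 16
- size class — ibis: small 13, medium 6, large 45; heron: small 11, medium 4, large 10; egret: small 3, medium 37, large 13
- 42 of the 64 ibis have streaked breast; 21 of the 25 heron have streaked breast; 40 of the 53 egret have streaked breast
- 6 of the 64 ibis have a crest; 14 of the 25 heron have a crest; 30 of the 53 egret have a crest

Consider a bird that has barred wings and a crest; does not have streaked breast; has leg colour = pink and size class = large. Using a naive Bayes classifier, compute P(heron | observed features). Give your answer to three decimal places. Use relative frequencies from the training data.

ibis: (64/142) × (49/64) × (3/64) × (45/64) × (22/64) × (6/64) ≈ 0.000366518
heron: (25/142) × (23/25) × (12/25) × (10/25) × (4/25) × (14/25) ≈ 0.00278643
egret: (53/142) × (44/53) × (32/53) × (13/53) × (13/53) × (30/53) ≈ 0.00637116
P(heron | x) = 0.00278643 / 0.009524108 ≈ 0.293

0.293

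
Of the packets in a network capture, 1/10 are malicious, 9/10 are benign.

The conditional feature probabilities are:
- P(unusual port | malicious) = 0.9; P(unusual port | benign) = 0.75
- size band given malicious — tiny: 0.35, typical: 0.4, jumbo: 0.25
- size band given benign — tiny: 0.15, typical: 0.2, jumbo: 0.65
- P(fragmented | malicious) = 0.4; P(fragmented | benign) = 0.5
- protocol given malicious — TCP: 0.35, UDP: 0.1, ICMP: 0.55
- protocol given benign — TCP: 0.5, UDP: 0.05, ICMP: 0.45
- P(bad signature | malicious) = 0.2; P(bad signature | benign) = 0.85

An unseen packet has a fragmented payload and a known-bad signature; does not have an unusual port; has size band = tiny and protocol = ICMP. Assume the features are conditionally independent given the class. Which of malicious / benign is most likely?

benign

malicious: 0.1 × (1−0.9) × 0.35 × 0.4 × 0.55 × 0.2 = 0.000154
benign: 0.9 × (1−0.75) × 0.15 × 0.5 × 0.45 × 0.85 = 0.0064546875
Highest score → benign.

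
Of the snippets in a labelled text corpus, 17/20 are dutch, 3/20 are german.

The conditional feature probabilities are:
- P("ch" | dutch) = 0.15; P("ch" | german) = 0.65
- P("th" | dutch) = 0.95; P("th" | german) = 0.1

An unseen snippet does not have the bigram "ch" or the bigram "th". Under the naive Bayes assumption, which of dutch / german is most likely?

dutch: 0.85 × (1−0.15) × (1−0.95) = 0.036125
german: 0.15 × (1−0.65) × (1−0.1) = 0.04725
Highest score → german.

german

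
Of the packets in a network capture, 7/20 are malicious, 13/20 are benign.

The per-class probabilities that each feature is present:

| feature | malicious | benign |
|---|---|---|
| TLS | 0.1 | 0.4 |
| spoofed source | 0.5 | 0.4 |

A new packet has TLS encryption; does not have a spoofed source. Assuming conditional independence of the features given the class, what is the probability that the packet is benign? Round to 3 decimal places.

0.899

malicious: 0.35 × 0.1 × (1−0.5) = 0.0175
benign: 0.65 × 0.4 × (1−0.4) = 0.156
P(benign | x) = 0.156 / 0.1735 ≈ 0.899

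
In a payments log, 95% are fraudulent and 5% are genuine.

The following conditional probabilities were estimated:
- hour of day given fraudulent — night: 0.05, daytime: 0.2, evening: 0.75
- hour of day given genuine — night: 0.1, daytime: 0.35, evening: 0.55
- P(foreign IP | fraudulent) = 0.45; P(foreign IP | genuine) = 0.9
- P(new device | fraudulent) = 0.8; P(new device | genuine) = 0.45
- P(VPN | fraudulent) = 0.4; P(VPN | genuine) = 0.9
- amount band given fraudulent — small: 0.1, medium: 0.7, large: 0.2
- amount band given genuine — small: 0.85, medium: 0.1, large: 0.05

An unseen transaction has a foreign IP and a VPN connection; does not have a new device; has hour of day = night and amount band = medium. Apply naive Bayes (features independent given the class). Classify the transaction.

fraudulent: 0.95 × 0.05 × 0.45 × (1−0.8) × 0.4 × 0.7 = 0.001197
genuine: 0.05 × 0.1 × 0.9 × (1−0.45) × 0.9 × 0.1 = 0.00022275
Highest score → fraudulent.

fraudulent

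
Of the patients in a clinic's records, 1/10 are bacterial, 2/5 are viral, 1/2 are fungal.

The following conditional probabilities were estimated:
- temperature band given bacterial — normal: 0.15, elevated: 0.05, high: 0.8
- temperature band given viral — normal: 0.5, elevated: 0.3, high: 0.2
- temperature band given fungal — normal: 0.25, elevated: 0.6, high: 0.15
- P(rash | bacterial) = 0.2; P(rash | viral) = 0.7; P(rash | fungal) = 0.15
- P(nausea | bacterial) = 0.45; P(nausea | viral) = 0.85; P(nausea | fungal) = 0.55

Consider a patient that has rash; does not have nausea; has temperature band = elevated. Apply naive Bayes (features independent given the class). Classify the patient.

fungal

bacterial: 0.1 × 0.05 × 0.2 × (1−0.45) = 0.00055
viral: 0.4 × 0.3 × 0.7 × (1−0.85) = 0.0126
fungal: 0.5 × 0.6 × 0.15 × (1−0.55) = 0.02025
Highest score → fungal.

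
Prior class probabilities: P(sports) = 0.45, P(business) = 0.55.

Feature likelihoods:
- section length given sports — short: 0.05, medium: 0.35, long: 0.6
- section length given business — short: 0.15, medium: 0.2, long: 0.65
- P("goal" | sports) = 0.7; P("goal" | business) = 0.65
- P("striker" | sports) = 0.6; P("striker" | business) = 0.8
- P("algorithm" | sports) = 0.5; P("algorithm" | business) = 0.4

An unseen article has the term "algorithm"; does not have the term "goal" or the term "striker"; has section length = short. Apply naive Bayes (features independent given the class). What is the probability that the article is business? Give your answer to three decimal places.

sports: 0.45 × 0.05 × (1−0.7) × (1−0.6) × 0.5 = 0.00135
business: 0.55 × 0.15 × (1−0.65) × (1−0.8) × 0.4 = 0.00231
P(business | x) = 0.00231 / 0.00366 ≈ 0.631

0.631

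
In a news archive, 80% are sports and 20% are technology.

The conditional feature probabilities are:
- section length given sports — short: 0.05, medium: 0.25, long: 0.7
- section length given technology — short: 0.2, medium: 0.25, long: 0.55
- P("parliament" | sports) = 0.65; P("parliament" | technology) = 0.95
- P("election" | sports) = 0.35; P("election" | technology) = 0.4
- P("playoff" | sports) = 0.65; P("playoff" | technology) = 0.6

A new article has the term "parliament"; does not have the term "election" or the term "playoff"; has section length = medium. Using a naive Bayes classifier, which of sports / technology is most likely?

sports: 0.8 × 0.25 × 0.65 × (1−0.35) × (1−0.65) = 0.029575
technology: 0.2 × 0.25 × 0.95 × (1−0.4) × (1−0.6) = 0.0114
Highest score → sports.

sports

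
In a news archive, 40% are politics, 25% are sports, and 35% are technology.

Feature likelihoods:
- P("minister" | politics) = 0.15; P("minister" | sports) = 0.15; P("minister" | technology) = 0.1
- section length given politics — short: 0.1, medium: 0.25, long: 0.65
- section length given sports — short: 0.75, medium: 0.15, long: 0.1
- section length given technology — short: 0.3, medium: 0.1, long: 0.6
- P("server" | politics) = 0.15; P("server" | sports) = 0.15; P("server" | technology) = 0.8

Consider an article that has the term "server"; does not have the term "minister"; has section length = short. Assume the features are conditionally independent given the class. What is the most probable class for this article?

politics: 0.4 × (1−0.15) × 0.1 × 0.15 = 0.0051
sports: 0.25 × (1−0.15) × 0.75 × 0.15 = 0.02390625
technology: 0.35 × (1−0.1) × 0.3 × 0.8 = 0.0756
Highest score → technology.

technology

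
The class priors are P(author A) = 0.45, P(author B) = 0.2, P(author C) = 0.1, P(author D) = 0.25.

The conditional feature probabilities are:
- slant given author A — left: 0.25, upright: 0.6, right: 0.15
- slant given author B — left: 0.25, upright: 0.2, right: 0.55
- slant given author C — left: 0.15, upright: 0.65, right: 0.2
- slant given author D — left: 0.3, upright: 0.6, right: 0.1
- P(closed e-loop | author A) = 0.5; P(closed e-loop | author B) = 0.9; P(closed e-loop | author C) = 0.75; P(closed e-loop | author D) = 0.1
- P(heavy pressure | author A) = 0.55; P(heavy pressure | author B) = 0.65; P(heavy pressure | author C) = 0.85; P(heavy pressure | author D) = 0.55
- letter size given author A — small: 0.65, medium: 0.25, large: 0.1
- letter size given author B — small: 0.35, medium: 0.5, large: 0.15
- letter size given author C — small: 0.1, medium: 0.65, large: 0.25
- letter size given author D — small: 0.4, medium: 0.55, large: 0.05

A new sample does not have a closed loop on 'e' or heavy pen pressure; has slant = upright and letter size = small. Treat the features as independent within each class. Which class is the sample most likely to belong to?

author A

author A: 0.45 × 0.6 × (1−0.5) × (1−0.55) × 0.65 = 0.0394875
author B: 0.2 × 0.2 × (1−0.9) × (1−0.65) × 0.35 = 0.00049
author C: 0.1 × 0.65 × (1−0.75) × (1−0.85) × 0.1 = 0.00024375
author D: 0.25 × 0.6 × (1−0.1) × (1−0.55) × 0.4 = 0.0243
Highest score → author A.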